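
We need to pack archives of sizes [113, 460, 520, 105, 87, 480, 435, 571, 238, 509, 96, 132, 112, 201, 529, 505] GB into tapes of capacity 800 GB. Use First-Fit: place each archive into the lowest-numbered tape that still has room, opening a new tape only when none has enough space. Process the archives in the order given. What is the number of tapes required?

8

Put 113 GB in tape 1; 687 GB remain.
Put 460 GB in tape 1; 227 GB remain.
Put 520 GB in tape 2; 280 GB remain.
Put 105 GB in tape 1; 122 GB remain.
Put 87 GB in tape 1; 35 GB remain.
Put 480 GB in tape 3; 320 GB remain.
Put 435 GB in tape 4; 365 GB remain.
Put 571 GB in tape 5; 229 GB remain.
Put 238 GB in tape 2; 42 GB remain.
Put 509 GB in tape 6; 291 GB remain.
Put 96 GB in tape 3; 224 GB remain.
Put 132 GB in tape 3; 92 GB remain.
Put 112 GB in tape 4; 253 GB remain.
Put 201 GB in tape 4; 52 GB remain.
Put 529 GB in tape 7; 271 GB remain.
Put 505 GB in tape 8; 295 GB remain.
Final tapes: [113,460,105,87] [520,238] [480,96,132] [435,112,201] [571] [509] [529] [505].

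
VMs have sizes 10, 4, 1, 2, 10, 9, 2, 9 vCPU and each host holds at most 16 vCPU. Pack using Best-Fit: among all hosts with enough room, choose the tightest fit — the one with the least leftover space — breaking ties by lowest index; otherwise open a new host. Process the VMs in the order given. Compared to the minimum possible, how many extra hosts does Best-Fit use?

Best-Fit: [10,4,1] [2,10,2] [9] [9] → 4 hosts.
4 VMs exceed 8 vCPU (half the capacity), and no two of those can share a host, so at least 4 hosts are needed.
So 4 is already optimal.

0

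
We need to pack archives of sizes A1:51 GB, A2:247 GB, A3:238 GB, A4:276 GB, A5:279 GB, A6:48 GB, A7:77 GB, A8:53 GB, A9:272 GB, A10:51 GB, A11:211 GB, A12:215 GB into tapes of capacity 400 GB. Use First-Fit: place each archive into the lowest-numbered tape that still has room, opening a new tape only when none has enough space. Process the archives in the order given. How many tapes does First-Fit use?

7 tapes

tape 1: place A1 (51 GB), 349 GB left
tape 1: place A2 (247 GB), 102 GB left
tape 2: place A3 (238 GB), 162 GB left
tape 3: place A4 (276 GB), 124 GB left
tape 4: place A5 (279 GB), 121 GB left
tape 1: place A6 (48 GB), 54 GB left
tape 2: place A7 (77 GB), 85 GB left
tape 1: place A8 (53 GB), 1 GB left
tape 5: place A9 (272 GB), 128 GB left
tape 2: place A10 (51 GB), 34 GB left
tape 6: place A11 (211 GB), 189 GB left
tape 7: place A12 (215 GB), 185 GB left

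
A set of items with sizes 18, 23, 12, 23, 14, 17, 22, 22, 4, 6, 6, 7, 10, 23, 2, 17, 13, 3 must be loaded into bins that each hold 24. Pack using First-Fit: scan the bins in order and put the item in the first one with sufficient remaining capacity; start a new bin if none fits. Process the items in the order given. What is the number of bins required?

Put 18 in bin 1; 6 remain.
Put 23 in bin 2; 1 remain.
Put 12 in bin 3; 12 remain.
Put 23 in bin 4; 1 remain.
Put 14 in bin 5; 10 remain.
Put 17 in bin 6; 7 remain.
Put 22 in bin 7; 2 remain.
Put 22 in bin 8; 2 remain.
Put 4 in bin 1; 2 remain.
Put 6 in bin 3; 6 remain.
Put 6 in bin 3; 0 remain.
Put 7 in bin 5; 3 remain.
Put 10 in bin 9; 14 remain.
Put 23 in bin 10; 1 remain.
Put 2 in bin 1; 0 remain.
Put 17 in bin 11; 7 remain.
Put 13 in bin 9; 1 remain.
Put 3 in bin 5; 0 remain.
Final bins: [18,4,2] [23] [12,6,6] [23] [14,7,3] [17] [22] [22] [10,13] [23] [17].

11 bins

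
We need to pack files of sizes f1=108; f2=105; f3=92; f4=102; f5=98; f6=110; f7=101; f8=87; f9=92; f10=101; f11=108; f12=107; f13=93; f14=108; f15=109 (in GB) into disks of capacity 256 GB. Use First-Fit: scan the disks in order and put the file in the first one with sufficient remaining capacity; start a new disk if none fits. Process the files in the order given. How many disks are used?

8

disk 1: place f1 (108 GB), 148 GB left
disk 1: place f2 (105 GB), 43 GB left
disk 2: place f3 (92 GB), 164 GB left
disk 2: place f4 (102 GB), 62 GB left
disk 3: place f5 (98 GB), 158 GB left
disk 3: place f6 (110 GB), 48 GB left
disk 4: place f7 (101 GB), 155 GB left
disk 4: place f8 (87 GB), 68 GB left
disk 5: place f9 (92 GB), 164 GB left
disk 5: place f10 (101 GB), 63 GB left
disk 6: place f11 (108 GB), 148 GB left
disk 6: place f12 (107 GB), 41 GB left
disk 7: place f13 (93 GB), 163 GB left
disk 7: place f14 (108 GB), 55 GB left
disk 8: place f15 (109 GB), 147 GB left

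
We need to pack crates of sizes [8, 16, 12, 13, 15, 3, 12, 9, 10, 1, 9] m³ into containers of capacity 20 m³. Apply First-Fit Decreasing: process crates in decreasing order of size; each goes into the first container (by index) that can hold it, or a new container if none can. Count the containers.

7

Sorted descending: 16, 15, 13, 12, 12, 10, 9, 9, 8, 3, 1.
16 m³ → container 1 (remaining 4 m³)
15 m³ → container 2 (remaining 5 m³)
13 m³ → container 3 (remaining 7 m³)
12 m³ → container 4 (remaining 8 m³)
12 m³ → container 5 (remaining 8 m³)
10 m³ → container 6 (remaining 10 m³)
9 m³ → container 6 (remaining 1 m³)
9 m³ → container 7 (remaining 11 m³)
8 m³ → container 4 (remaining 0 m³)
3 m³ → container 1 (remaining 1 m³)
1 m³ → container 1 (remaining 0 m³)
Final containers: [16,3,1] [15] [13] [12,8] [12] [10,9] [9].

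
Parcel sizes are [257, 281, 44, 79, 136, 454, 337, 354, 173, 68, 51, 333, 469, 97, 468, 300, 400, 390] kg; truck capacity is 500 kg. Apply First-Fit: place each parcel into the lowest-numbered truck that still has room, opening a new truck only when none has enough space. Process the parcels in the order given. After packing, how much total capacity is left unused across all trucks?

809

truck 1: place 257 kg, 243 kg left
truck 2: place 281 kg, 219 kg left
truck 1: place 44 kg, 199 kg left
truck 1: place 79 kg, 120 kg left
truck 2: place 136 kg, 83 kg left
truck 3: place 454 kg, 46 kg left
truck 4: place 337 kg, 163 kg left
truck 5: place 354 kg, 146 kg left
truck 6: place 173 kg, 327 kg left
truck 1: place 68 kg, 52 kg left
truck 1: place 51 kg, 1 kg left
truck 7: place 333 kg, 167 kg left
truck 8: place 469 kg, 31 kg left
truck 4: place 97 kg, 66 kg left
truck 9: place 468 kg, 32 kg left
truck 6: place 300 kg, 27 kg left
truck 10: place 400 kg, 100 kg left
truck 11: place 390 kg, 110 kg left
11 trucks × 500 kg = 5500 kg; used 4691 kg; unused 809 kg.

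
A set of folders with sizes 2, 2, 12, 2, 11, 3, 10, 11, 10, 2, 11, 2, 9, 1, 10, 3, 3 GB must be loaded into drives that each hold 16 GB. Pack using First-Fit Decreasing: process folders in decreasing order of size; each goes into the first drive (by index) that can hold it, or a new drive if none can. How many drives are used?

Sorted descending: 12, 11, 11, 11, 10, 10, 10, 9, 3, 3, 3, 2, 2, 2, 2, 2, 1.
drive 1: place 12 GB, 4 GB left
drive 2: place 11 GB, 5 GB left
drive 3: place 11 GB, 5 GB left
drive 4: place 11 GB, 5 GB left
drive 5: place 10 GB, 6 GB left
drive 6: place 10 GB, 6 GB left
drive 7: place 10 GB, 6 GB left
drive 8: place 9 GB, 7 GB left
drive 1: place 3 GB, 1 GB left
drive 2: place 3 GB, 2 GB left
drive 3: place 3 GB, 2 GB left
drive 2: place 2 GB, 0 GB left
drive 3: place 2 GB, 0 GB left
drive 4: place 2 GB, 3 GB left
drive 4: place 2 GB, 1 GB left
drive 5: place 2 GB, 4 GB left
drive 1: place 1 GB, 0 GB left
Final drives: [12,3,1] [11,3,2] [11,3,2] [11,2,2] [10,2] [10] [10] [9].

8 drives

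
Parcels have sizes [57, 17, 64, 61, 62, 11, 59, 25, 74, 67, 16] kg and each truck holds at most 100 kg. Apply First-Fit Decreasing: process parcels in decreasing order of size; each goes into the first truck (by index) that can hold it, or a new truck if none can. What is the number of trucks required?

7

Sorted descending: 74, 67, 64, 62, 61, 59, 57, 25, 17, 16, 11.
truck 1: place 74 kg, 26 kg left
truck 2: place 67 kg, 33 kg left
truck 3: place 64 kg, 36 kg left
truck 4: place 62 kg, 38 kg left
truck 5: place 61 kg, 39 kg left
truck 6: place 59 kg, 41 kg left
truck 7: place 57 kg, 43 kg left
truck 1: place 25 kg, 1 kg left
truck 2: place 17 kg, 16 kg left
truck 2: place 16 kg, 0 kg left
truck 3: place 11 kg, 25 kg left
Final trucks: [74,25] [67,17,16] [64,11] [62] [61] [59] [57].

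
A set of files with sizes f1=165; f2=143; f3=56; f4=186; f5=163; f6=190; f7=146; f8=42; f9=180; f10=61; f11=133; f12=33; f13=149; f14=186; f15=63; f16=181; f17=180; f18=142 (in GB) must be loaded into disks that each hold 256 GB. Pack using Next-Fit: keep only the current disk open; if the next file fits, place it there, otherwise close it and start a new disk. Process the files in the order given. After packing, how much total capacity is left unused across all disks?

Put f1 (165 GB) in disk 1; 91 GB remain.
Put f2 (143 GB) in disk 2; 113 GB remain.
Put f3 (56 GB) in disk 2; 57 GB remain.
Put f4 (186 GB) in disk 3; 70 GB remain.
Put f5 (163 GB) in disk 4; 93 GB remain.
Put f6 (190 GB) in disk 5; 66 GB remain.
Put f7 (146 GB) in disk 6; 110 GB remain.
Put f8 (42 GB) in disk 6; 68 GB remain.
Put f9 (180 GB) in disk 7; 76 GB remain.
Put f10 (61 GB) in disk 7; 15 GB remain.
Put f11 (133 GB) in disk 8; 123 GB remain.
Put f12 (33 GB) in disk 8; 90 GB remain.
Put f13 (149 GB) in disk 9; 107 GB remain.
Put f14 (186 GB) in disk 10; 70 GB remain.
Put f15 (63 GB) in disk 10; 7 GB remain.
Put f16 (181 GB) in disk 11; 75 GB remain.
Put f17 (180 GB) in disk 12; 76 GB remain.
Put f18 (142 GB) in disk 13; 114 GB remain.
13 disks × 256 GB = 3328 GB; used 2399 GB; unused 929 GB.

929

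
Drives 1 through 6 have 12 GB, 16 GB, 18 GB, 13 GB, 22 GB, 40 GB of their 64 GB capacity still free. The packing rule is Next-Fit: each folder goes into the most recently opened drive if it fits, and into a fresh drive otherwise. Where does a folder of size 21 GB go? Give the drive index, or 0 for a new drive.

6

Next-Fit only looks at drive 6, which has 40 GB free.
21 GB fits there.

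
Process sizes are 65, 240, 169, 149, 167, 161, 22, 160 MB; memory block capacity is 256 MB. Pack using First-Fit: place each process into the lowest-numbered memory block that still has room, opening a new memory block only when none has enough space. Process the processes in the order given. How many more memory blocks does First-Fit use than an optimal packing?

0

First-Fit: [65,169,22] [240] [149] [167] [161] [160] → 6 memory blocks.
6 processes exceed 128 MB (half the capacity), and no two of those can share a memory block, so at least 6 memory blocks are needed.
So 6 is already optimal.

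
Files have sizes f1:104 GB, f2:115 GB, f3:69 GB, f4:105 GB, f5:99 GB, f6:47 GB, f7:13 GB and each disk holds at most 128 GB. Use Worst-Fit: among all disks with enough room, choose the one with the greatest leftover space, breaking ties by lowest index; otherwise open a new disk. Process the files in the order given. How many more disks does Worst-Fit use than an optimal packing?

Worst-Fit: [104] [115] [69,47] [105] [99,13] → 5 disks.
Total size 552 GB; any packing needs at least ⌈552/128⌉ = 5 disks.
So 5 is already optimal.

0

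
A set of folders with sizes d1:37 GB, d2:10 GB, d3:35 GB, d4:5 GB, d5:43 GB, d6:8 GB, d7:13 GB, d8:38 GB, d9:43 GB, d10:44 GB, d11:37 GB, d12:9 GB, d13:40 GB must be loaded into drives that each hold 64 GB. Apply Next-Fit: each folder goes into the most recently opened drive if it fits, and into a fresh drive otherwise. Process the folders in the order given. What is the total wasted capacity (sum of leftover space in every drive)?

150

d1 (37 GB) → drive 1 (remaining 27 GB)
d2 (10 GB) → drive 1 (remaining 17 GB)
d3 (35 GB) → drive 2 (remaining 29 GB)
d4 (5 GB) → drive 2 (remaining 24 GB)
d5 (43 GB) → drive 3 (remaining 21 GB)
d6 (8 GB) → drive 3 (remaining 13 GB)
d7 (13 GB) → drive 3 (remaining 0 GB)
d8 (38 GB) → drive 4 (remaining 26 GB)
d9 (43 GB) → drive 5 (remaining 21 GB)
d10 (44 GB) → drive 6 (remaining 20 GB)
d11 (37 GB) → drive 7 (remaining 27 GB)
d12 (9 GB) → drive 7 (remaining 18 GB)
d13 (40 GB) → drive 8 (remaining 24 GB)
8 drives × 64 GB = 512 GB; used 362 GB; unused 150 GB.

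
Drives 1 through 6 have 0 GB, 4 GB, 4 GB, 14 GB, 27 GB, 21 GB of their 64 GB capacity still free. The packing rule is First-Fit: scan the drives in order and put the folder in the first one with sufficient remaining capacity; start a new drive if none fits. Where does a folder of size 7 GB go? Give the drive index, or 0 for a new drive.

Drives with room: drive 4 (14 GB), drive 5 (27 GB), drive 6 (21 GB).
The first with room is drive 4.

4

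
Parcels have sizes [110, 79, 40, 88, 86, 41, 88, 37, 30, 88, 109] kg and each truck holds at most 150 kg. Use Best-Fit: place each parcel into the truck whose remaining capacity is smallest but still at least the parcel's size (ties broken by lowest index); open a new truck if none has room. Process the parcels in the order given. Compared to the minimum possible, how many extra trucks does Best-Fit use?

0

Best-Fit: [110,40] [79] [88,41] [86,30] [88,37] [88] [109] → 7 trucks.
7 parcels exceed 75 kg (half the capacity), and no two of those can share a truck, so at least 7 trucks are needed.
So 7 is already optimal.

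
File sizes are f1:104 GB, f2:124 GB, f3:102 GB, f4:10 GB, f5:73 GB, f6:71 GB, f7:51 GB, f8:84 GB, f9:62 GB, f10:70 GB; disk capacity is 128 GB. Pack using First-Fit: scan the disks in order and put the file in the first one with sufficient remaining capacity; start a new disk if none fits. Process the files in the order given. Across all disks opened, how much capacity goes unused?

disk 1: place f1 (104 GB), 24 GB left
disk 2: place f2 (124 GB), 4 GB left
disk 3: place f3 (102 GB), 26 GB left
disk 1: place f4 (10 GB), 14 GB left
disk 4: place f5 (73 GB), 55 GB left
disk 5: place f6 (71 GB), 57 GB left
disk 4: place f7 (51 GB), 4 GB left
disk 6: place f8 (84 GB), 44 GB left
disk 7: place f9 (62 GB), 66 GB left
disk 8: place f10 (70 GB), 58 GB left
8 disks × 128 GB = 1024 GB; used 751 GB; unused 273 GB.

273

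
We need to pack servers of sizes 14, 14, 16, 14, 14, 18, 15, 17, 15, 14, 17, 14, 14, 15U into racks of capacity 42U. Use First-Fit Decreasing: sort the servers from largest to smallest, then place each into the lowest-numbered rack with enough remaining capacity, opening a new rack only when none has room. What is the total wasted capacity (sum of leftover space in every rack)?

41

Sorted descending: 18, 17, 17, 16, 15, 15, 15, 14, 14, 14, 14, 14, 14, 14.
Put 18U in rack 1; 24U remain.
Put 17U in rack 1; 7U remain.
Put 17U in rack 2; 25U remain.
Put 16U in rack 2; 9U remain.
Put 15U in rack 3; 27U remain.
Put 15U in rack 3; 12U remain.
Put 15U in rack 4; 27U remain.
Put 14U in rack 4; 13U remain.
Put 14U in rack 5; 28U remain.
Put 14U in rack 5; 14U remain.
Put 14U in rack 5; 0U remain.
Put 14U in rack 6; 28U remain.
Put 14U in rack 6; 14U remain.
Put 14U in rack 6; 0U remain.
6 racks × 42U = 252U; used 211U; unused 41U.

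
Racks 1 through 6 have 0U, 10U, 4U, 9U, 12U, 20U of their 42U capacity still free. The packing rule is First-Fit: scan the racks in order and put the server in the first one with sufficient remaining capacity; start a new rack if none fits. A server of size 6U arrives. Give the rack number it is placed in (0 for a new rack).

2

Racks with room: rack 2 (10U), rack 4 (9U), rack 5 (12U), rack 6 (20U).
The first with room is rack 2.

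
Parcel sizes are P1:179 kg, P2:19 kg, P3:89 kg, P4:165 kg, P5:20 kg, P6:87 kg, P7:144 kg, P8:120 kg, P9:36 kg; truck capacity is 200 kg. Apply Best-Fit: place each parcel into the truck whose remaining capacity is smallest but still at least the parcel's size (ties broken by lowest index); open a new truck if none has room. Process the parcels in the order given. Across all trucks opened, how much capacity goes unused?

truck 1: place P1 (179 kg), 21 kg left
truck 1: place P2 (19 kg), 2 kg left
truck 2: place P3 (89 kg), 111 kg left
truck 3: place P4 (165 kg), 35 kg left
truck 3: place P5 (20 kg), 15 kg left
truck 2: place P6 (87 kg), 24 kg left
truck 4: place P7 (144 kg), 56 kg left
truck 5: place P8 (120 kg), 80 kg left
truck 4: place P9 (36 kg), 20 kg left
5 trucks × 200 kg = 1000 kg; used 859 kg; unused 141 kg.

141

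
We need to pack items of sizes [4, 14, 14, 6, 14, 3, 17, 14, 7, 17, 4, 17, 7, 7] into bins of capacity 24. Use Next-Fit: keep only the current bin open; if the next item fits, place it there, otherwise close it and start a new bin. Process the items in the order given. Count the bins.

8

4 → bin 1 (remaining 20)
14 → bin 1 (remaining 6)
14 → bin 2 (remaining 10)
6 → bin 2 (remaining 4)
14 → bin 3 (remaining 10)
3 → bin 3 (remaining 7)
17 → bin 4 (remaining 7)
14 → bin 5 (remaining 10)
7 → bin 5 (remaining 3)
17 → bin 6 (remaining 7)
4 → bin 6 (remaining 3)
17 → bin 7 (remaining 7)
7 → bin 7 (remaining 0)
7 → bin 8 (remaining 17)
Final bins: [4,14] [14,6] [14,3] [17] [14,7] [17,4] [17,7] [7].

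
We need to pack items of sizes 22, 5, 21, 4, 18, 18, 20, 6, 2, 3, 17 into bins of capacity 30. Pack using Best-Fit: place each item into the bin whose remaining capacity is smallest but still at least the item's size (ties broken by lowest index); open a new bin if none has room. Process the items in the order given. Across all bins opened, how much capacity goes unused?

Put 22 in bin 1; 8 remain.
Put 5 in bin 1; 3 remain.
Put 21 in bin 2; 9 remain.
Put 4 in bin 2; 5 remain.
Put 18 in bin 3; 12 remain.
Put 18 in bin 4; 12 remain.
Put 20 in bin 5; 10 remain.
Put 6 in bin 5; 4 remain.
Put 2 in bin 1; 1 remain.
Put 3 in bin 5; 1 remain.
Put 17 in bin 6; 13 remain.
6 bins × 30 = 180; used 136; unused 44.

44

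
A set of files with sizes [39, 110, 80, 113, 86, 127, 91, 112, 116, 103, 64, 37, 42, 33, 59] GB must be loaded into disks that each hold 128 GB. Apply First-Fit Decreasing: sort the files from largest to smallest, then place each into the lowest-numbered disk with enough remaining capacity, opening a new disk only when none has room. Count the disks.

Sorted descending: 127, 116, 113, 112, 110, 103, 91, 86, 80, 64, 59, 42, 39, 37, 33.
127 GB → disk 1 (remaining 1 GB)
116 GB → disk 2 (remaining 12 GB)
113 GB → disk 3 (remaining 15 GB)
112 GB → disk 4 (remaining 16 GB)
110 GB → disk 5 (remaining 18 GB)
103 GB → disk 6 (remaining 25 GB)
91 GB → disk 7 (remaining 37 GB)
86 GB → disk 8 (remaining 42 GB)
80 GB → disk 9 (remaining 48 GB)
64 GB → disk 10 (remaining 64 GB)
59 GB → disk 10 (remaining 5 GB)
42 GB → disk 8 (remaining 0 GB)
39 GB → disk 9 (remaining 9 GB)
37 GB → disk 7 (remaining 0 GB)
33 GB → disk 11 (remaining 95 GB)

11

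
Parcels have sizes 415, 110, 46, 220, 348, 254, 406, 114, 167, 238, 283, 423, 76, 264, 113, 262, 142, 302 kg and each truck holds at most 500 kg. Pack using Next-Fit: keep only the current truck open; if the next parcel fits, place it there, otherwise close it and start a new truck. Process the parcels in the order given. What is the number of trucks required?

truck 1: place 415 kg, 85 kg left
truck 2: place 110 kg, 390 kg left
truck 2: place 46 kg, 344 kg left
truck 2: place 220 kg, 124 kg left
truck 3: place 348 kg, 152 kg left
truck 4: place 254 kg, 246 kg left
truck 5: place 406 kg, 94 kg left
truck 6: place 114 kg, 386 kg left
truck 6: place 167 kg, 219 kg left
truck 7: place 238 kg, 262 kg left
truck 8: place 283 kg, 217 kg left
truck 9: place 423 kg, 77 kg left
truck 9: place 76 kg, 1 kg left
truck 10: place 264 kg, 236 kg left
truck 10: place 113 kg, 123 kg left
truck 11: place 262 kg, 238 kg left
truck 11: place 142 kg, 96 kg left
truck 12: place 302 kg, 198 kg left
Final trucks: [415] [110,46,220] [348] [254] [406] [114,167] [238] [283] [423,76] [264,113] [262,142] [302].

12 trucks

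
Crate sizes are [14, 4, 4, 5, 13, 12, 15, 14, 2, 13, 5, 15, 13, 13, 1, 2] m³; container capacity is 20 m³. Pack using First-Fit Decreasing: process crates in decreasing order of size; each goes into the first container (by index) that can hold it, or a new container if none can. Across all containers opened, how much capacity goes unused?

35

Sorted descending: 15, 15, 14, 14, 13, 13, 13, 13, 12, 5, 5, 4, 4, 2, 2, 1.
15 m³ → container 1 (remaining 5 m³)
15 m³ → container 2 (remaining 5 m³)
14 m³ → container 3 (remaining 6 m³)
14 m³ → container 4 (remaining 6 m³)
13 m³ → container 5 (remaining 7 m³)
13 m³ → container 6 (remaining 7 m³)
13 m³ → container 7 (remaining 7 m³)
13 m³ → container 8 (remaining 7 m³)
12 m³ → container 9 (remaining 8 m³)
5 m³ → container 1 (remaining 0 m³)
5 m³ → container 2 (remaining 0 m³)
4 m³ → container 3 (remaining 2 m³)
4 m³ → container 4 (remaining 2 m³)
2 m³ → container 3 (remaining 0 m³)
2 m³ → container 4 (remaining 0 m³)
1 m³ → container 5 (remaining 6 m³)
9 containers × 20 m³ = 180 m³; used 145 m³; unused 35 m³.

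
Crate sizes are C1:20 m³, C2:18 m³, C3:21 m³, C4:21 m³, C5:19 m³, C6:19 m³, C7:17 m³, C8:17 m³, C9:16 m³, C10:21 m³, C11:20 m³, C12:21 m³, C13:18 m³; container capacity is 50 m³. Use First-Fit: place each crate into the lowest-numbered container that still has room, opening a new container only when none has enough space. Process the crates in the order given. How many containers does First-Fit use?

6 containers

container 1: place C1 (20 m³), 30 m³ left
container 1: place C2 (18 m³), 12 m³ left
container 2: place C3 (21 m³), 29 m³ left
container 2: place C4 (21 m³), 8 m³ left
container 3: place C5 (19 m³), 31 m³ left
container 3: place C6 (19 m³), 12 m³ left
container 4: place C7 (17 m³), 33 m³ left
container 4: place C8 (17 m³), 16 m³ left
container 4: place C9 (16 m³), 0 m³ left
container 5: place C10 (21 m³), 29 m³ left
container 5: place C11 (20 m³), 9 m³ left
container 6: place C12 (21 m³), 29 m³ left
container 6: place C13 (18 m³), 11 m³ left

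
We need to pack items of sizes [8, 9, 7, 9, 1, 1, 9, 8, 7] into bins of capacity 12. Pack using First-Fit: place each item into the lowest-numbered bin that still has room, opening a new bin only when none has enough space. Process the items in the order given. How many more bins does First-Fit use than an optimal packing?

First-Fit: [8,1,1] [9] [7] [9] [9] [8] [7] → 7 bins.
7 items exceed 6 (half the capacity), and no two of those can share a bin, so at least 7 bins are needed.
So 7 is already optimal.

0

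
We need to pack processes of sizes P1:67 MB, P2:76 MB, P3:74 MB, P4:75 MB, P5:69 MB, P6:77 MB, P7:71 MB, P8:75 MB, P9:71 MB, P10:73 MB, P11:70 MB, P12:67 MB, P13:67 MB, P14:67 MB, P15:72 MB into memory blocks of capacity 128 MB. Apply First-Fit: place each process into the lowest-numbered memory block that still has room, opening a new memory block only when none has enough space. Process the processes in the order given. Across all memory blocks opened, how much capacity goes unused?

849

Put P1 (67 MB) in memory block 1; 61 MB remain.
Put P2 (76 MB) in memory block 2; 52 MB remain.
Put P3 (74 MB) in memory block 3; 54 MB remain.
Put P4 (75 MB) in memory block 4; 53 MB remain.
Put P5 (69 MB) in memory block 5; 59 MB remain.
Put P6 (77 MB) in memory block 6; 51 MB remain.
Put P7 (71 MB) in memory block 7; 57 MB remain.
Put P8 (75 MB) in memory block 8; 53 MB remain.
Put P9 (71 MB) in memory block 9; 57 MB remain.
Put P10 (73 MB) in memory block 10; 55 MB remain.
Put P11 (70 MB) in memory block 11; 58 MB remain.
Put P12 (67 MB) in memory block 12; 61 MB remain.
Put P13 (67 MB) in memory block 13; 61 MB remain.
Put P14 (67 MB) in memory block 14; 61 MB remain.
Put P15 (72 MB) in memory block 15; 56 MB remain.
15 memory blocks × 128 MB = 1920 MB; used 1071 MB; unused 849 MB.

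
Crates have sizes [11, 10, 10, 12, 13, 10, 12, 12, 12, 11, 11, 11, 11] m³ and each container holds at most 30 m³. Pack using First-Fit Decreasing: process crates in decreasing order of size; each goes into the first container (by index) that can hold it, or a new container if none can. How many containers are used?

6

Sorted descending: 13, 12, 12, 12, 12, 11, 11, 11, 11, 11, 10, 10, 10.
Put 13 m³ in container 1; 17 m³ remain.
Put 12 m³ in container 1; 5 m³ remain.
Put 12 m³ in container 2; 18 m³ remain.
Put 12 m³ in container 2; 6 m³ remain.
Put 12 m³ in container 3; 18 m³ remain.
Put 11 m³ in container 3; 7 m³ remain.
Put 11 m³ in container 4; 19 m³ remain.
Put 11 m³ in container 4; 8 m³ remain.
Put 11 m³ in container 5; 19 m³ remain.
Put 11 m³ in container 5; 8 m³ remain.
Put 10 m³ in container 6; 20 m³ remain.
Put 10 m³ in container 6; 10 m³ remain.
Put 10 m³ in container 6; 0 m³ remain.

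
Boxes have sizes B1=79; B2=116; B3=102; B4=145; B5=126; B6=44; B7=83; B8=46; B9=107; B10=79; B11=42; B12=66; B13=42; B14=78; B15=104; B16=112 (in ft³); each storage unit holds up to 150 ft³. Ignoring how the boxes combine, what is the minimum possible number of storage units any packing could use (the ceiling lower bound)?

Total size = 79 + 116 + 102 + 145 + 126 + 44 + 83 + 46 + 107 + 79 + 42 + 66 + 42 + 78 + 104 + 112 = 1371 ft³.
⌈1371 / 150⌉ = 10.

10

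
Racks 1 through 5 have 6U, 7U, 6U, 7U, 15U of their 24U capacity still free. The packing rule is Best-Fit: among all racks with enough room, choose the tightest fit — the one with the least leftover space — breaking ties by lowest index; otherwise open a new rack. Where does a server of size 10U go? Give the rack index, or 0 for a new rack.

Racks with room: rack 5 (15U).
Tightest fit is rack 5 with 15U free.

5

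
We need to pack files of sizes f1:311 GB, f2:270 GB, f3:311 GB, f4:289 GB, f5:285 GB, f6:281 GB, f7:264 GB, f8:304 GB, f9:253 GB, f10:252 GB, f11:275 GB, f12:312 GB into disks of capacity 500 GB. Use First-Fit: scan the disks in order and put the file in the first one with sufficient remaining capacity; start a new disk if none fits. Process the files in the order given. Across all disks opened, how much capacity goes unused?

Put f1 (311 GB) in disk 1; 189 GB remain.
Put f2 (270 GB) in disk 2; 230 GB remain.
Put f3 (311 GB) in disk 3; 189 GB remain.
Put f4 (289 GB) in disk 4; 211 GB remain.
Put f5 (285 GB) in disk 5; 215 GB remain.
Put f6 (281 GB) in disk 6; 219 GB remain.
Put f7 (264 GB) in disk 7; 236 GB remain.
Put f8 (304 GB) in disk 8; 196 GB remain.
Put f9 (253 GB) in disk 9; 247 GB remain.
Put f10 (252 GB) in disk 10; 248 GB remain.
Put f11 (275 GB) in disk 11; 225 GB remain.
Put f12 (312 GB) in disk 12; 188 GB remain.
12 disks × 500 GB = 6000 GB; used 3407 GB; unused 2593 GB.

2593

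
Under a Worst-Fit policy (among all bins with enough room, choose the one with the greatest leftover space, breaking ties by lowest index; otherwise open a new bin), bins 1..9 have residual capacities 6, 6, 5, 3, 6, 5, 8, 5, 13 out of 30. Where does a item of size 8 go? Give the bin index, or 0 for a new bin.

Bins with room: bin 7 (8), bin 9 (13).
Most room is bin 9 with 13 free.

9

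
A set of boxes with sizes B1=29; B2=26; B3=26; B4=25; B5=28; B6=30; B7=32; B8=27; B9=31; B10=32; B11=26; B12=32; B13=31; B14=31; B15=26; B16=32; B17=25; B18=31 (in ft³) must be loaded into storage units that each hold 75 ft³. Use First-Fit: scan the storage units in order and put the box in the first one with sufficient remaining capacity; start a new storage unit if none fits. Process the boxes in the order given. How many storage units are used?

9

B1 (29 ft³) → storage unit 1 (remaining 46 ft³)
B2 (26 ft³) → storage unit 1 (remaining 20 ft³)
B3 (26 ft³) → storage unit 2 (remaining 49 ft³)
B4 (25 ft³) → storage unit 2 (remaining 24 ft³)
B5 (28 ft³) → storage unit 3 (remaining 47 ft³)
B6 (30 ft³) → storage unit 3 (remaining 17 ft³)
B7 (32 ft³) → storage unit 4 (remaining 43 ft³)
B8 (27 ft³) → storage unit 4 (remaining 16 ft³)
B9 (31 ft³) → storage unit 5 (remaining 44 ft³)
B10 (32 ft³) → storage unit 5 (remaining 12 ft³)
B11 (26 ft³) → storage unit 6 (remaining 49 ft³)
B12 (32 ft³) → storage unit 6 (remaining 17 ft³)
B13 (31 ft³) → storage unit 7 (remaining 44 ft³)
B14 (31 ft³) → storage unit 7 (remaining 13 ft³)
B15 (26 ft³) → storage unit 8 (remaining 49 ft³)
B16 (32 ft³) → storage unit 8 (remaining 17 ft³)
B17 (25 ft³) → storage unit 9 (remaining 50 ft³)
B18 (31 ft³) → storage unit 9 (remaining 19 ft³)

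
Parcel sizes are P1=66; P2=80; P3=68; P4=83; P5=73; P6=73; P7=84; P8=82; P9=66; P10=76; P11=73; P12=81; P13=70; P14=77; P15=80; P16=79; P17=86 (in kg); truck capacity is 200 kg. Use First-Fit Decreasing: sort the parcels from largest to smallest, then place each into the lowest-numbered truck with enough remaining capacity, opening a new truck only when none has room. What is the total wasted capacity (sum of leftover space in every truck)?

303

Sorted descending: 86, 84, 83, 82, 81, 80, 80, 79, 77, 76, 73, 73, 73, 70, 68, 66, 66.
86 kg → truck 1 (remaining 114 kg)
84 kg → truck 1 (remaining 30 kg)
83 kg → truck 2 (remaining 117 kg)
82 kg → truck 2 (remaining 35 kg)
81 kg → truck 3 (remaining 119 kg)
80 kg → truck 3 (remaining 39 kg)
80 kg → truck 4 (remaining 120 kg)
79 kg → truck 4 (remaining 41 kg)
77 kg → truck 5 (remaining 123 kg)
76 kg → truck 5 (remaining 47 kg)
73 kg → truck 6 (remaining 127 kg)
73 kg → truck 6 (remaining 54 kg)
73 kg → truck 7 (remaining 127 kg)
70 kg → truck 7 (remaining 57 kg)
68 kg → truck 8 (remaining 132 kg)
66 kg → truck 8 (remaining 66 kg)
66 kg → truck 8 (remaining 0 kg)
8 trucks × 200 kg = 1600 kg; used 1297 kg; unused 303 kg.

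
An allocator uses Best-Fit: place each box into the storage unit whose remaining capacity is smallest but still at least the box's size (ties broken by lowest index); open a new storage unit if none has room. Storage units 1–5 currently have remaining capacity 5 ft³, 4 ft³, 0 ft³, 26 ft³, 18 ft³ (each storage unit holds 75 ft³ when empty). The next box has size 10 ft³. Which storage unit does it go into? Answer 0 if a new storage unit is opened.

5

Storage units with room: storage unit 4 (26 ft³), storage unit 5 (18 ft³).
Tightest fit is storage unit 5 with 18 ft³ free.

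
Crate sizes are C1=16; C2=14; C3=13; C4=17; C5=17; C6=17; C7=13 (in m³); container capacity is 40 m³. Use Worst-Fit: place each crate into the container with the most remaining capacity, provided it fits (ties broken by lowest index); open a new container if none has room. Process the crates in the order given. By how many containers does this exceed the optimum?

Worst-Fit: [16,14] [13,17] [17,17] [13] → 4 containers.
Total size 107 m³; any packing needs at least ⌈107/40⌉ = 3 containers.
An optimal packing achieves that bound: [17,17] [17,16] [14,13,13] → 3 containers.
Excess: 4 − 3 = 1.

1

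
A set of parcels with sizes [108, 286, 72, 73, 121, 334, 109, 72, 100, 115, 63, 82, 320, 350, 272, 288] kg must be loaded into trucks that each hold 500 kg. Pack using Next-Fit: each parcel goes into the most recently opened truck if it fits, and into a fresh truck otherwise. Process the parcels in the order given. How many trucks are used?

8

108 kg → truck 1 (remaining 392 kg)
286 kg → truck 1 (remaining 106 kg)
72 kg → truck 1 (remaining 34 kg)
73 kg → truck 2 (remaining 427 kg)
121 kg → truck 2 (remaining 306 kg)
334 kg → truck 3 (remaining 166 kg)
109 kg → truck 3 (remaining 57 kg)
72 kg → truck 4 (remaining 428 kg)
100 kg → truck 4 (remaining 328 kg)
115 kg → truck 4 (remaining 213 kg)
63 kg → truck 4 (remaining 150 kg)
82 kg → truck 4 (remaining 68 kg)
320 kg → truck 5 (remaining 180 kg)
350 kg → truck 6 (remaining 150 kg)
272 kg → truck 7 (remaining 228 kg)
288 kg → truck 8 (remaining 212 kg)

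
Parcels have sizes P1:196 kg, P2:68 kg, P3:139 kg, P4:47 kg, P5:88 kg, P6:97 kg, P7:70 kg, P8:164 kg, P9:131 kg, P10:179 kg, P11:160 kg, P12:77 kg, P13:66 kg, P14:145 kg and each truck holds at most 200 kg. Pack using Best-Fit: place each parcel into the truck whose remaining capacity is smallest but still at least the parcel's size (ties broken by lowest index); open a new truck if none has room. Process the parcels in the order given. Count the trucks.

10

truck 1: place P1 (196 kg), 4 kg left
truck 2: place P2 (68 kg), 132 kg left
truck 3: place P3 (139 kg), 61 kg left
truck 3: place P4 (47 kg), 14 kg left
truck 2: place P5 (88 kg), 44 kg left
truck 4: place P6 (97 kg), 103 kg left
truck 4: place P7 (70 kg), 33 kg left
truck 5: place P8 (164 kg), 36 kg left
truck 6: place P9 (131 kg), 69 kg left
truck 7: place P10 (179 kg), 21 kg left
truck 8: place P11 (160 kg), 40 kg left
truck 9: place P12 (77 kg), 123 kg left
truck 6: place P13 (66 kg), 3 kg left
truck 10: place P14 (145 kg), 55 kg left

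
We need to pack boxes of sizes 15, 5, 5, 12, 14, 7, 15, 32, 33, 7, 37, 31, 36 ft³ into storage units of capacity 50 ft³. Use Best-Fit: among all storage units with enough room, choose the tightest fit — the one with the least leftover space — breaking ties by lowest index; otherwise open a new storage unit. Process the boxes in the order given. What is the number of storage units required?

Put 15 ft³ in storage unit 1; 35 ft³ remain.
Put 5 ft³ in storage unit 1; 30 ft³ remain.
Put 5 ft³ in storage unit 1; 25 ft³ remain.
Put 12 ft³ in storage unit 1; 13 ft³ remain.
Put 14 ft³ in storage unit 2; 36 ft³ remain.
Put 7 ft³ in storage unit 1; 6 ft³ remain.
Put 15 ft³ in storage unit 2; 21 ft³ remain.
Put 32 ft³ in storage unit 3; 18 ft³ remain.
Put 33 ft³ in storage unit 4; 17 ft³ remain.
Put 7 ft³ in storage unit 4; 10 ft³ remain.
Put 37 ft³ in storage unit 5; 13 ft³ remain.
Put 31 ft³ in storage unit 6; 19 ft³ remain.
Put 36 ft³ in storage unit 7; 14 ft³ remain.

7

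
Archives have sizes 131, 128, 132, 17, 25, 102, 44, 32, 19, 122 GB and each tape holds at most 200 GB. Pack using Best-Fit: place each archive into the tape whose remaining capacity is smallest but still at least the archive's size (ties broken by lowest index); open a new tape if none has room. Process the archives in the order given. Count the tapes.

5

tape 1: place 131 GB, 69 GB left
tape 2: place 128 GB, 72 GB left
tape 3: place 132 GB, 68 GB left
tape 3: place 17 GB, 51 GB left
tape 3: place 25 GB, 26 GB left
tape 4: place 102 GB, 98 GB left
tape 1: place 44 GB, 25 GB left
tape 2: place 32 GB, 40 GB left
tape 1: place 19 GB, 6 GB left
tape 5: place 122 GB, 78 GB left
Final tapes: [131,44,19] [128,32] [132,17,25] [102] [122].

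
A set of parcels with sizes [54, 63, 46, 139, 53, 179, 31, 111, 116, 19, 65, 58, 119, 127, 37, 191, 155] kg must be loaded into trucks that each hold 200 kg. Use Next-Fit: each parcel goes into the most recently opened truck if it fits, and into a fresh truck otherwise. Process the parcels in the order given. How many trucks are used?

Put 54 kg in truck 1; 146 kg remain.
Put 63 kg in truck 1; 83 kg remain.
Put 46 kg in truck 1; 37 kg remain.
Put 139 kg in truck 2; 61 kg remain.
Put 53 kg in truck 2; 8 kg remain.
Put 179 kg in truck 3; 21 kg remain.
Put 31 kg in truck 4; 169 kg remain.
Put 111 kg in truck 4; 58 kg remain.
Put 116 kg in truck 5; 84 kg remain.
Put 19 kg in truck 5; 65 kg remain.
Put 65 kg in truck 5; 0 kg remain.
Put 58 kg in truck 6; 142 kg remain.
Put 119 kg in truck 6; 23 kg remain.
Put 127 kg in truck 7; 73 kg remain.
Put 37 kg in truck 7; 36 kg remain.
Put 191 kg in truck 8; 9 kg remain.
Put 155 kg in truck 9; 45 kg remain.
Final trucks: [54,63,46] [139,53] [179] [31,111] [116,19,65] [58,119] [127,37] [191] [155].

9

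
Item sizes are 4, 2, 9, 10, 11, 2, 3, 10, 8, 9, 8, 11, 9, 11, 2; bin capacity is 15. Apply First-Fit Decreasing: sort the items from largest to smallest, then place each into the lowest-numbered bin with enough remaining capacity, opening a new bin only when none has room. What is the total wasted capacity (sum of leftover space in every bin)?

Sorted descending: 11, 11, 11, 10, 10, 9, 9, 9, 8, 8, 4, 3, 2, 2, 2.
Put 11 in bin 1; 4 remain.
Put 11 in bin 2; 4 remain.
Put 11 in bin 3; 4 remain.
Put 10 in bin 4; 5 remain.
Put 10 in bin 5; 5 remain.
Put 9 in bin 6; 6 remain.
Put 9 in bin 7; 6 remain.
Put 9 in bin 8; 6 remain.
Put 8 in bin 9; 7 remain.
Put 8 in bin 10; 7 remain.
Put 4 in bin 1; 0 remain.
Put 3 in bin 2; 1 remain.
Put 2 in bin 3; 2 remain.
Put 2 in bin 3; 0 remain.
Put 2 in bin 4; 3 remain.
10 bins × 15 = 150; used 109; unused 41.

41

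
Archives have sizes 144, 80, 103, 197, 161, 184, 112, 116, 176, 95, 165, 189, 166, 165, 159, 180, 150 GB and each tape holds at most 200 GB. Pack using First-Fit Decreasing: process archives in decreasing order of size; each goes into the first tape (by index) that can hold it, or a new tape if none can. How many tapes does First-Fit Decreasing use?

Sorted descending: 197, 189, 184, 180, 176, 166, 165, 165, 161, 159, 150, 144, 116, 112, 103, 95, 80.
Put 197 GB in tape 1; 3 GB remain.
Put 189 GB in tape 2; 11 GB remain.
Put 184 GB in tape 3; 16 GB remain.
Put 180 GB in tape 4; 20 GB remain.
Put 176 GB in tape 5; 24 GB remain.
Put 166 GB in tape 6; 34 GB remain.
Put 165 GB in tape 7; 35 GB remain.
Put 165 GB in tape 8; 35 GB remain.
Put 161 GB in tape 9; 39 GB remain.
Put 159 GB in tape 10; 41 GB remain.
Put 150 GB in tape 11; 50 GB remain.
Put 144 GB in tape 12; 56 GB remain.
Put 116 GB in tape 13; 84 GB remain.
Put 112 GB in tape 14; 88 GB remain.
Put 103 GB in tape 15; 97 GB remain.
Put 95 GB in tape 15; 2 GB remain.
Put 80 GB in tape 13; 4 GB remain.

15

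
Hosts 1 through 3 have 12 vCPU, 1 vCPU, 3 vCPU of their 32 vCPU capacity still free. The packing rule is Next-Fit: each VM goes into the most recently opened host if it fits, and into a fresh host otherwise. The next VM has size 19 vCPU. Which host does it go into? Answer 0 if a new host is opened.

0

Next-Fit only looks at host 3, which has 3 vCPU free.
19 vCPU does not fit, so a new host is opened.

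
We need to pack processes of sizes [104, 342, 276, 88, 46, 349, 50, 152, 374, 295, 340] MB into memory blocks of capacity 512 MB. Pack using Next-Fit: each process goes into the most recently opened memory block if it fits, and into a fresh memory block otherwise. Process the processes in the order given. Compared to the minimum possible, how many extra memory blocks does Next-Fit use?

Next-Fit: [104,342] [276,88,46] [349,50] [152] [374] [295] [340] → 7 memory blocks.
6 processes exceed 256 MB (half the capacity), and no two of those can share a memory block, so at least 6 memory blocks are needed.
An optimal packing achieves that bound: [374,104] [349,152] [342,88,50] [340,46] [295] [276] → 6 memory blocks.
Excess: 7 − 6 = 1.

1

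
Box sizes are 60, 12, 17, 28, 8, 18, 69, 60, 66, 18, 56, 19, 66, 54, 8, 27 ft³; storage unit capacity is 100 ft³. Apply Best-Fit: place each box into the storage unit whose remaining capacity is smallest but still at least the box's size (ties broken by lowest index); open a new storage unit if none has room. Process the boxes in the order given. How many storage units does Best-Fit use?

storage unit 1: place 60 ft³, 40 ft³ left
storage unit 1: place 12 ft³, 28 ft³ left
storage unit 1: place 17 ft³, 11 ft³ left
storage unit 2: place 28 ft³, 72 ft³ left
storage unit 1: place 8 ft³, 3 ft³ left
storage unit 2: place 18 ft³, 54 ft³ left
storage unit 3: place 69 ft³, 31 ft³ left
storage unit 4: place 60 ft³, 40 ft³ left
storage unit 5: place 66 ft³, 34 ft³ left
storage unit 3: place 18 ft³, 13 ft³ left
storage unit 6: place 56 ft³, 44 ft³ left
storage unit 5: place 19 ft³, 15 ft³ left
storage unit 7: place 66 ft³, 34 ft³ left
storage unit 2: place 54 ft³, 0 ft³ left
storage unit 3: place 8 ft³, 5 ft³ left
storage unit 7: place 27 ft³, 7 ft³ left

7 storage units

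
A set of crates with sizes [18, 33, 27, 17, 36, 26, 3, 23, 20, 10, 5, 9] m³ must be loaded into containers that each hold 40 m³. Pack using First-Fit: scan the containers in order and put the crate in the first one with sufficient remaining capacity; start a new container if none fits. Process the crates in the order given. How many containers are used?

18 m³ → container 1 (remaining 22 m³)
33 m³ → container 2 (remaining 7 m³)
27 m³ → container 3 (remaining 13 m³)
17 m³ → container 1 (remaining 5 m³)
36 m³ → container 4 (remaining 4 m³)
26 m³ → container 5 (remaining 14 m³)
3 m³ → container 1 (remaining 2 m³)
23 m³ → container 6 (remaining 17 m³)
20 m³ → container 7 (remaining 20 m³)
10 m³ → container 3 (remaining 3 m³)
5 m³ → container 2 (remaining 2 m³)
9 m³ → container 5 (remaining 5 m³)
Final containers: [18,17,3] [33,5] [27,10] [36] [26,9] [23] [20].

7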